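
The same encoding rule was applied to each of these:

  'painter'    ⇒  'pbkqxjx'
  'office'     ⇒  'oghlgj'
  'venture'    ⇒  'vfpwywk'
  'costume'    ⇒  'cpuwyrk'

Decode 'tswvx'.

trust

In painter: p→p is +0, a→b is +1, i→k is +2, n→q is +3 — the shift increases by 1 each position. The shift increases by 1 at each position, starting from +0: 0, 1, 2, ….
Decoding tswvx: t−0=t, s−1=r, w−2=u, v−3=s, x−4=t.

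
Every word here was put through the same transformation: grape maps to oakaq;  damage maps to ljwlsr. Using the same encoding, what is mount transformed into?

In grape: g→o is +8, r→a is +9, a→k is +10, p→a is +11 — the shift increases by 1 each position. Letter i (0-indexed) is shifted by i+8, so successive shifts are 8, 9, 10, ….
For mount: m+8=u, o+9=x, u+10=e, n+11=y, t+12=f.

uxeyf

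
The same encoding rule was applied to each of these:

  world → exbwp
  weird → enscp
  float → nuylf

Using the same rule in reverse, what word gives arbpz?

siren

In world: w→e is +8, o→x is +9, r→b is +10, l→w is +11 — the shift increases by 1 each position. Each letter shifts forward by (position + 8), i.e. 8, 9, 10, … — the shift grows by one for each successive letter.
Decoding arbpz: a−8=s, r−9=i, b−10=r, p−11=e, z−12=n.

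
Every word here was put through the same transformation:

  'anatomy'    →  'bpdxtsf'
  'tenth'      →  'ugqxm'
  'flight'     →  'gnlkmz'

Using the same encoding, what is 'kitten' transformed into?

lkwxjt

Letter i (0-indexed) is shifted by i+1, so successive shifts are 1, 2, 3, ….
Applying it to kitten: k+1=l, i+2=k, t+3=w, t+4=x, e+5=j, n+6=t.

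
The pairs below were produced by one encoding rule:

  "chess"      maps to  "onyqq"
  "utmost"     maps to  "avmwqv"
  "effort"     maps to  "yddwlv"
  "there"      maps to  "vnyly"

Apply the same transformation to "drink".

c(2)→o(14) and h(7)→n(13) fit y≡5x+4 (mod 26); the inverse of 5 mod 26 is 21. This is an affine cipher: with a=0,…,z=25, each position x becomes (5x+4) mod 26.
Applying it to drink: d(3)→5·3+4≡19=t; r(17)→5·17+4≡11=l; i(8)→5·8+4≡18=s; n(13)→5·13+4≡17=r; k(10)→5·10+4≡2=c (all mod 26).

tlsrc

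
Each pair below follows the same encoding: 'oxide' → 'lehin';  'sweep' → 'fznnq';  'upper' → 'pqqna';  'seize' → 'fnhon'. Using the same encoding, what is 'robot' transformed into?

Treating letters as 0–25, the rule is x ↦ 5x + 19 (mod 26).
For robot: r(17)→5·17+19≡0=a; o(14)→5·14+19≡11=l; b(1)→5·1+19≡24=y; o(14)→5·14+19≡11=l; t(19)→5·19+19≡10=k (all mod 26).

alylk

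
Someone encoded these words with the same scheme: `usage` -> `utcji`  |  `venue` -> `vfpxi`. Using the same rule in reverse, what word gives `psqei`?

probe

Each letter shifts forward by its position index (0, 1, 2, …) — the shift grows by one for each successive letter.
Undoing it on psqei: p−0=p, s−1=r, q−2=o, e−3=b, i−4=e.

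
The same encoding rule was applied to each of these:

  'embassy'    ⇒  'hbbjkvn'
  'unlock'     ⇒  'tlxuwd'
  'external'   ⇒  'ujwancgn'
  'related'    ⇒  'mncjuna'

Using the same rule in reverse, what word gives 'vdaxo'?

The output letters match the input read backwards, each shifted +9: embassy reversed is yssabme. Read the word backwards and shift each letter +9.
Undoing it on vdaxo: shift back: v−9=m, d−9=u, a−9=r, x−9=o, o−9=f → murof; then reverse → forum.

forum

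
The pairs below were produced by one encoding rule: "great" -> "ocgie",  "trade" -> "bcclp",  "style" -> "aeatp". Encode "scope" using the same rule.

Shifts by position in great: pos 0: g→o (+8), pos 1: r→c (+11), pos 2: e→g (+2), pos 3: a→i (+8), pos 4: t→e (+11) — repeating every 3. A repeating key of period 3 is used — shifts +8, +11, +2 over and over.
Applying it to scope: s+8=a, c+11=n, o+2=q, p+8=x, e+11=p.

anqxp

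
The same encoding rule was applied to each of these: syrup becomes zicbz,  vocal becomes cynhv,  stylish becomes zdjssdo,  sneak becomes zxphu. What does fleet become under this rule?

mvpld

Shifts by position in syrup: pos 0: s→z (+7), pos 1: y→i (+10), pos 2: r→c (+11), pos 3: u→b (+7), pos 4: p→z (+10) — repeating every 3. A repeating key of period 3 is used — shifts +7, +10, +11 over and over.
On fleet: f+7=m, l+10=v, e+11=p, e+7=l, t+10=d.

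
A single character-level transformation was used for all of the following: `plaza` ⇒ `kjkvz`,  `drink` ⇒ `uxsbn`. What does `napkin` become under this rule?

xsuzkx

The output letters match the input read backwards, each shifted +10: plaza reversed is azalp. Read the word backwards and shift each letter +10.
For napkin: reverse → nikpan; then shift: n+10=x, i+10=s, k+10=u, p+10=z, a+10=k, n+10=x.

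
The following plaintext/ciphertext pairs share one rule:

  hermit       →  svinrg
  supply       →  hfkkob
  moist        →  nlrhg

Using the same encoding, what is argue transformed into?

Letters are reflected about the middle of the alphabet (position → 25−position): Atbash.
On argue: a↔z, r↔i, g↔t, u↔f, e↔v.

zitfv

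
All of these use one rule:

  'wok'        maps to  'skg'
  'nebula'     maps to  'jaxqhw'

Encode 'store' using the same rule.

opkna

This is a Caesar cipher with shift 22.
For store: s+22=o, t+22=p, o+22=k, r+22=n, e+22=a.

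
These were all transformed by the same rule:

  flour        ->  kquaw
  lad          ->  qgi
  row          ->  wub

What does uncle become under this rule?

ashqk

The shift depends on letter class: consonant f→k is +5, but vowel o→u is +6. Vowels shift forward by 6 and consonants shift forward by 5.
On uncle: u(vowel)+6=a, n(cons)+5=s, c(cons)+5=h, l(cons)+5=q, e(vowel)+6=k.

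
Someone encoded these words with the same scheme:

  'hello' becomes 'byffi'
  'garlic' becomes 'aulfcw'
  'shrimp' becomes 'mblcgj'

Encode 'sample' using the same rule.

It's a constant shift of +20 (ROT20).
For sample: s+20=m, a+20=u, m+20=g, p+20=j, l+20=f, e+20=y.

mugjfy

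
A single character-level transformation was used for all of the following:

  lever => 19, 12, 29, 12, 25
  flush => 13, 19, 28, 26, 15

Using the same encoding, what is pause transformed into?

l is letter #12 and maps to 19: an offset of 7. Each letter is replaced by its alphabet position (a=1..z=26) + 7.
For pause: p=16→23, a=1→8, u=21→28, s=19→26, e=5→12.

23, 8, 28, 26, 12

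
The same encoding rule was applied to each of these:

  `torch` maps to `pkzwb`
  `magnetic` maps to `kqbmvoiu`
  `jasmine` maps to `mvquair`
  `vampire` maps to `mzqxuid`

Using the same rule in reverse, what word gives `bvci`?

The output letters match the input read backwards, each shifted +8: torch reversed is hcrot. The word is reversed, then every letter is shifted forward by 8.
Undoing it on bvci: shift back: b−8=t, v−8=n, c−8=u, i−8=a → tnua; then reverse → aunt.

aunt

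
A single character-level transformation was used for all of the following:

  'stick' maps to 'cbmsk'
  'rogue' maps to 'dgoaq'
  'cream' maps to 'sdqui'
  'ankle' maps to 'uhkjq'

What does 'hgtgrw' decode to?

s(18)→c(2) and t(19)→b(1) fit y≡25x+20 (mod 26); the inverse of 25 mod 26 is 25. Each letter's alphabet position (a=0..z=25) is mapped through 25·x+20 mod 26 — an affine cipher.
Undoing it on hgtgrw: h(7)→25·(7−20)≡13=n; g(6)→25·(6−20)≡14=o; t(19)→25·(19−20)≡1=b; g(6)→25·(6−20)≡14=o; r(17)→25·(17−20)≡3=d; w(22)→25·(22−20)≡24=y (all mod 26).

nobody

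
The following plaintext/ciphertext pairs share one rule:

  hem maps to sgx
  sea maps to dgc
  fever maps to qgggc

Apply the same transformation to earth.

The shift depends on letter class: consonant h→s is +11, but vowel e→g is +2. Two shifts are in play — +2 for a/e/i/o/u, +11 for every other letter.
On earth: e(vowel)+2=g, a(vowel)+2=c, r(cons)+11=c, t(cons)+11=e, h(cons)+11=s.

gcces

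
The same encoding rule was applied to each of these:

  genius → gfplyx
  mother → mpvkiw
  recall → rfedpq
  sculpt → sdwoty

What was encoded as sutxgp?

In genius: g→g is +0, e→f is +1, n→p is +2, i→l is +3 — the shift increases by 1 each position. The shift increases by 1 at each position, starting from +0: 0, 1, 2, ….
Decoding sutxgp: s−0=s, u−1=t, t−2=r, x−3=u, g−4=c, p−5=k.

struck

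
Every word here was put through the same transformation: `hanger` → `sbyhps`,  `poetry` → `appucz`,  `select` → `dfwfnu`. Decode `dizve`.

shout

Shifts by position in hanger: pos 0: h→s (+11), pos 1: a→b (+1), pos 2: n→y (+11), pos 3: g→h (+1) — repeating every 2. The shifts repeat in a cycle of length 2: positions 0,1,… shift by +11, +1, then the pattern repeats.
Reversing it on dizve: d−11=s, i−1=h, z−11=o, v−1=u, e−11=t.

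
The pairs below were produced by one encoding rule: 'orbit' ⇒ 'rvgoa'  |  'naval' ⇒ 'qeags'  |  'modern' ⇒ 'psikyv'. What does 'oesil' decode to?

Each letter shifts forward by (position + 3), i.e. 3, 4, 5, … — the shift grows by one for each successive letter.
Decoding oesil: o−3=l, e−4=a, s−5=n, i−6=c, l−7=e.

lance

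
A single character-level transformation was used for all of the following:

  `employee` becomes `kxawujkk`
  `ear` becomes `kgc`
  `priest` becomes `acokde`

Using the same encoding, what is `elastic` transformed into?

The shift depends on letter class: consonant m→x is +11, but vowel e→k is +6. Two shifts are in play — +6 for a/e/i/o/u, +11 for every other letter.
Applying it to elastic: e(vowel)+6=k, l(cons)+11=w, a(vowel)+6=g, s(cons)+11=d, t(cons)+11=e, i(vowel)+6=o, c(cons)+11=n.

kwgdeon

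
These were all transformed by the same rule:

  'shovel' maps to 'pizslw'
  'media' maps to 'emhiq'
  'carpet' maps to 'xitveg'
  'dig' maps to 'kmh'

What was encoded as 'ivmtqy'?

The output letters match the input read backwards, each shifted +4: shovel reversed is levohs. Two steps: reverse the string, then apply a Caesar shift of +4.
Reversing it on ivmtqy: shift back: i−4=e, v−4=r, m−4=i, t−4=p, q−4=m, y−4=u → eripmu; then reverse → umpire.

umpire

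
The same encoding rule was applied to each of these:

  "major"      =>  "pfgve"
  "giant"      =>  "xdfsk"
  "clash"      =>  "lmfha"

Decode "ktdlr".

twice

m(12)→p(15) and a(0)→f(5) fit y≡3x+5 (mod 26); the inverse of 3 mod 26 is 9. Treating letters as 0–25, the rule is x ↦ 3x + 5 (mod 26).
Undoing it on ktdlr: k(10)→9·(10−5)≡19=t; t(19)→9·(19−5)≡22=w; d(3)→9·(3−5)≡8=i; l(11)→9·(11−5)≡2=c; r(17)→9·(17−5)≡4=e (all mod 26).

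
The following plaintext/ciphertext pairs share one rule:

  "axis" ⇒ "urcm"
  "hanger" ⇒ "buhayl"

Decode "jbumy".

Compare letters: a→u is +20, x→r is +20, i→c is +20 — a constant shift. Every letter moves 20 places later in the alphabet, wrapping around z→a.
Reversing it on jbumy: j−20=p, b−20=h, u−20=a, m−20=s, y−20=e.

phase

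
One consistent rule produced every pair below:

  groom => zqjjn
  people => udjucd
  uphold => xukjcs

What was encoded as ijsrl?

vodka

g(6)→z(25) and r(17)→q(16) fit y≡11x+11 (mod 26); the inverse of 11 mod 26 is 19. This is an affine cipher: with a=0,…,z=25, each position x becomes (11x+11) mod 26.
Decoding ijsrl: i(8)→19·(8−11)≡21=v; j(9)→19·(9−11)≡14=o; s(18)→19·(18−11)≡3=d; r(17)→19·(17−11)≡10=k; l(11)→19·(11−11)≡0=a (all mod 26).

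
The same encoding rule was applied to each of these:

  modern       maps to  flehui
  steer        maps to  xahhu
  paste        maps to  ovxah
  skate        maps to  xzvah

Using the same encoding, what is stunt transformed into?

xadia

m(12)→f(5) and o(14)→l(11) fit y≡3x+21 (mod 26); the inverse of 3 mod 26 is 9. Treating letters as 0–25, the rule is x ↦ 3x + 21 (mod 26).
On stunt: s(18)→3·18+21≡23=x; t(19)→3·19+21≡0=a; u(20)→3·20+21≡3=d; n(13)→3·13+21≡8=i; t(19)→3·19+21≡0=a (all mod 26).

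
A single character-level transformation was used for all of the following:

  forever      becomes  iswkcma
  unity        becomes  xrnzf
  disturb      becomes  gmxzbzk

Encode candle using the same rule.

fesjsm

Each letter shifts forward by (position + 3), i.e. 3, 4, 5, … — the shift grows by one for each successive letter.
For candle: c+3=f, a+4=e, n+5=s, d+6=j, l+7=s, e+8=m.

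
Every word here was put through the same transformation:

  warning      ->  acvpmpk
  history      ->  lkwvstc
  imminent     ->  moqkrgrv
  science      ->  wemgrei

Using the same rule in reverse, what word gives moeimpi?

Shifts by position in warning: pos 0: w→a (+4), pos 1: a→c (+2), pos 2: r→v (+4), pos 3: n→p (+2) — repeating every 2. The shifts repeat in a cycle of length 2: positions 0,1,… shift by +4, +2, then the pattern repeats.
Reversing it on moeimpi: m−4=i, o−2=m, e−4=a, i−2=g, m−4=i, p−2=n, i−4=e.

imagine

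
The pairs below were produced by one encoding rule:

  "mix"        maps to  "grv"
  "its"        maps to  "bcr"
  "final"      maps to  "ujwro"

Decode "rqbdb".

The output letters match the input read backwards, each shifted +9: mix reversed is xim. Read the word backwards and shift each letter +9.
Undoing it on rqbdb: shift back: r−9=i, q−9=h, b−9=s, d−9=u, b−9=s → ihsus; then reverse → sushi.

sushi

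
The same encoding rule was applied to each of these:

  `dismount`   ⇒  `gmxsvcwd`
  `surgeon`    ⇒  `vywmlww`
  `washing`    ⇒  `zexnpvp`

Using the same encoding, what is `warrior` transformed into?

zewxpwa

Each letter shifts forward by (position + 3), i.e. 3, 4, 5, … — the shift grows by one for each successive letter.
Applying it to warrior: w+3=z, a+4=e, r+5=w, r+6=x, i+7=p, o+8=w, r+9=a.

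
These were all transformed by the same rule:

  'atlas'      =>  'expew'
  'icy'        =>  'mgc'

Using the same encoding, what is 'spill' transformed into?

wtmpp

Compare letters: a→e is +4, t→x is +4, l→p is +4 — a constant shift. This is a Caesar cipher with shift 4.
For spill: s+4=w, p+4=t, i+4=m, l+4=p, l+4=p.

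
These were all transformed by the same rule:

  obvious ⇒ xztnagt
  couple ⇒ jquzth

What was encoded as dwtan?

ivory

The word is reversed, then every letter is shifted forward by 5.
Undoing it on dwtan: shift back: d−5=y, w−5=r, t−5=o, a−5=v, n−5=i → yrovi; then reverse → ivory.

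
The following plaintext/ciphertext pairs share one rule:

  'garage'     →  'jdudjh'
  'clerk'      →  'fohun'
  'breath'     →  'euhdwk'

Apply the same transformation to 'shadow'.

vkdgrz

It's a constant shift of +3 (ROT3).
For shadow: s+3=v, h+3=k, a+3=d, d+3=g, o+3=r, w+3=z.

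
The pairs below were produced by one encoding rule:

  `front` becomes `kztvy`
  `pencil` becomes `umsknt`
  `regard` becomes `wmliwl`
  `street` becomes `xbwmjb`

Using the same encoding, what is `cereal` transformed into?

hmwmft

Shifts by position in front: pos 0: f→k (+5), pos 1: r→z (+8), pos 2: o→t (+5), pos 3: n→v (+8) — repeating every 2. A repeating key of period 2 is used — shifts +5, +8 over and over.
For cereal: c+5=h, e+8=m, r+5=w, e+8=m, a+5=f, l+8=t.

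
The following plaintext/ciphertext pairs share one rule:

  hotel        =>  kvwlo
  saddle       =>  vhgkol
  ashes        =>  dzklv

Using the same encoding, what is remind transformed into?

Shifts by position in hotel: pos 0: h→k (+3), pos 1: o→v (+7), pos 2: t→w (+3), pos 3: e→l (+7) — repeating every 2. The shifts repeat in a cycle of length 2: positions 0,1,… shift by +3, +7, then the pattern repeats.
Applying it to remind: r+3=u, e+7=l, m+3=p, i+7=p, n+3=q, d+7=k.

ulppqk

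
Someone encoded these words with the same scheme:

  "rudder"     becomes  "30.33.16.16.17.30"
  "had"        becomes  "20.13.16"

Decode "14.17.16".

r is letter #18 and maps to 30: an offset of 12. Each letter is replaced by its alphabet position (a=1..z=26) + 12.
Decoding 14.17.16: 14→(14−12)÷1=2=b, 17→(17−12)÷1=5=e, 16→(16−12)÷1=4=d.

bed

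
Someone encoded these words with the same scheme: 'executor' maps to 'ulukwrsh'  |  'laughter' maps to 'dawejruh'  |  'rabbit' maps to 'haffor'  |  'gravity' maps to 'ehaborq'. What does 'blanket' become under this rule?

fdanyur

e(4)→u(20) and x(23)→l(11) fit y≡5x+0 (mod 26); the inverse of 5 mod 26 is 21. Treating letters as 0–25, the rule is x ↦ 5x + 0 (mod 26).
For blanket: b(1)→5·1+0≡5=f; l(11)→5·11+0≡3=d; a(0)→5·0+0≡0=a; n(13)→5·13+0≡13=n; k(10)→5·10+0≡24=y; e(4)→5·4+0≡20=u; t(19)→5·19+0≡17=r (all mod 26).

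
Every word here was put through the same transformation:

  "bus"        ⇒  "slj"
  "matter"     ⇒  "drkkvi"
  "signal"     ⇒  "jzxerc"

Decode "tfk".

Compare letters: b→s is +17, u→l is +17, s→j is +17 — a constant shift. This is a Caesar cipher with shift 17.
Decoding tfk: t−17=c, f−17=o, k−17=t.

cot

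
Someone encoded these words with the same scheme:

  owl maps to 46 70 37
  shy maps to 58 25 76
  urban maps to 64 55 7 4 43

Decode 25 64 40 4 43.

o(#15)→46 and w(#23)→70: differences scale by 3, so n = 3·pos + 1. The formula is n = 3×(alphabet index, a=1) + 1.
Undoing it on 25 64 40 4 43: 25→(25−1)÷3=8=h, 64→(64−1)÷3=21=u, 40→(40−1)÷3=13=m, 4→(4−1)÷3=1=a, 43→(43−1)÷3=14=n.

human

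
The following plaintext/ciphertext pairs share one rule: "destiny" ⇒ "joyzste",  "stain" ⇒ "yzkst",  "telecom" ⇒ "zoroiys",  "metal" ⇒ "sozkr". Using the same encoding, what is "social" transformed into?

yyiskr

The rule splits by letter class: vowels +10, consonants +6.
On social: s(cons)+6=y, o(vowel)+10=y, c(cons)+6=i, i(vowel)+10=s, a(vowel)+10=k, l(cons)+6=r.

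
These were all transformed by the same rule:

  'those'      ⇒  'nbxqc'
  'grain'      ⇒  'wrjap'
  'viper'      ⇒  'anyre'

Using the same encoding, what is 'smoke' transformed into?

The output letters match the input read backwards, each shifted +9: those reversed is esoht. The word is reversed, then every letter is shifted forward by 9.
Applying it to smoke: reverse → ekoms; then shift: e+9=n, k+9=t, o+9=x, m+9=v, s+9=b.

ntxvb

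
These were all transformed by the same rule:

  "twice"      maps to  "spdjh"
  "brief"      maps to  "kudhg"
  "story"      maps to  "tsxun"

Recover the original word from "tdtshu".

sister

t(19)→s(18) and w(22)→p(15) fit y≡25x+11 (mod 26); the inverse of 25 mod 26 is 25. Treating letters as 0–25, the rule is x ↦ 25x + 11 (mod 26).
Decoding tdtshu: t(19)→25·(19−11)≡18=s; d(3)→25·(3−11)≡8=i; t(19)→25·(19−11)≡18=s; s(18)→25·(18−11)≡19=t; h(7)→25·(7−11)≡4=e; u(20)→25·(20−11)≡17=r (all mod 26).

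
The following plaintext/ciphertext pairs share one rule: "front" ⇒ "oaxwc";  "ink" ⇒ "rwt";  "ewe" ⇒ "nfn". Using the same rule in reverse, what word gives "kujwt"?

Compare letters: f→o is +9, r→a is +9, o→x is +9 — a constant shift. This is a Caesar cipher with shift 9.
Undoing it on kujwt: k−9=b, u−9=l, j−9=a, w−9=n, t−9=k.

blank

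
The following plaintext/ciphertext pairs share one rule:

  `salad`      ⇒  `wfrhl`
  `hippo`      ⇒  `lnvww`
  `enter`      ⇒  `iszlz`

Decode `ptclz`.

In salad: s→w is +4, a→f is +5, l→r is +6, a→h is +7 — the shift increases by 1 each position. The shift increases by 1 at each position, starting from +4: 4, 5, 6, ….
Reversing it on ptclz: p−4=l, t−5=o, c−6=w, l−7=e, z−8=r.

lower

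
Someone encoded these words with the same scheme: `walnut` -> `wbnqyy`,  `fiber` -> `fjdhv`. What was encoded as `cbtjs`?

cargo

Each letter shifts forward by its position index (0, 1, 2, …) — the shift grows by one for each successive letter.
Undoing it on cbtjs: c−0=c, b−1=a, t−2=r, j−3=g, s−4=o.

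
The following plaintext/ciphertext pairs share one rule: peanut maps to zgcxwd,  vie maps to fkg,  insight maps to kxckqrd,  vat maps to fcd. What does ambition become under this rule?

cwlkdkqx

The rule splits by letter class: vowels +2, consonants +10.
On ambition: a(vowel)+2=c, m(cons)+10=w, b(cons)+10=l, i(vowel)+2=k, t(cons)+10=d, i(vowel)+2=k, o(vowel)+2=q, n(cons)+10=x.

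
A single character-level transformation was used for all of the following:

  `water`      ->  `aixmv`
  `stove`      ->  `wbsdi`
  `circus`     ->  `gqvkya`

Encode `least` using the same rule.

Shifts by position in water: pos 0: w→a (+4), pos 1: a→i (+8), pos 2: t→x (+4), pos 3: e→m (+8) — repeating every 2. The shifts repeat in a cycle of length 2: positions 0,1,… shift by +4, +8, then the pattern repeats.
On least: l+4=p, e+8=m, a+4=e, s+8=a, t+4=x.

pmeax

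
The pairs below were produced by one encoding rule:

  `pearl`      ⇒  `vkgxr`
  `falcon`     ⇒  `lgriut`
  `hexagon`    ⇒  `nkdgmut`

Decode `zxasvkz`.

trumpet

Compare letters: p→v is +6, e→k is +6, a→g is +6 — a constant shift. This is a Caesar cipher with shift 6.
Undoing it on zxasvkz: z−6=t, x−6=r, a−6=u, s−6=m, v−6=p, k−6=e, z−6=t.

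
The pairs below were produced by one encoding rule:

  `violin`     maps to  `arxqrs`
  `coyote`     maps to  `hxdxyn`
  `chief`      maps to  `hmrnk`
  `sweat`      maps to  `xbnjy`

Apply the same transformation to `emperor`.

The shift depends on letter class: consonant v→a is +5, but vowel i→r is +9. The rule splits by letter class: vowels +9, consonants +5.
On emperor: e(vowel)+9=n, m(cons)+5=r, p(cons)+5=u, e(vowel)+9=n, r(cons)+5=w, o(vowel)+9=x, r(cons)+5=w.

nrunwxw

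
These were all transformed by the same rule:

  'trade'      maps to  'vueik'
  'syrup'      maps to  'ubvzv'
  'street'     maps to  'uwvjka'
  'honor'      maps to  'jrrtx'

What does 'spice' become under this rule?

usmhk

In trade: t→v is +2, r→u is +3, a→e is +4, d→i is +5 — the shift increases by 1 each position. Letter i (0-indexed) is shifted by i+2, so successive shifts are 2, 3, 4, ….
Applying it to spice: s+2=u, p+3=s, i+4=m, c+5=h, e+6=k.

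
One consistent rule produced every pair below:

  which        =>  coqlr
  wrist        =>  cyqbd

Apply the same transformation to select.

Letter i (0-indexed) is shifted by i+6, so successive shifts are 6, 7, 8, ….
Applying it to select: s+6=y, e+7=l, l+8=t, e+9=n, c+10=m, t+11=e.

yltnme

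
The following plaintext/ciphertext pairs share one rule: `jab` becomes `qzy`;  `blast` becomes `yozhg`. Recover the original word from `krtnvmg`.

Each pair mirrors across the alphabet (j↔q, a↔z, b↔y): positions sum to 25. Each letter is replaced by its mirror in the alphabet: a↔z, b↔y, c↔x, and so on (the Atbash cipher).
Reversing it on krtnvmg: k↔p, r↔i, t↔g, n↔m, v↔e, m↔n, g↔t.

pigment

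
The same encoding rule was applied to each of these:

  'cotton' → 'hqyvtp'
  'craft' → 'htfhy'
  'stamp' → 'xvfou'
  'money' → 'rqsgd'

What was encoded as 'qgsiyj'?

It's a Vigenère-style cipher with numeric key [5,2]: position i shifts by key[i mod 2].
Undoing it on qgsiyj: q−5=l, g−2=e, s−5=n, i−2=g, y−5=t, j−2=h.

length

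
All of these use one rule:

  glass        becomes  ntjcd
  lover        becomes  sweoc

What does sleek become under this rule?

ztnov

In glass: g→n is +7, l→t is +8, a→j is +9, s→c is +10 — the shift increases by 1 each position. The shift increases by 1 at each position, starting from +7: 7, 8, 9, ….
Applying it to sleek: s+7=z, l+8=t, e+9=n, e+10=o, k+11=v.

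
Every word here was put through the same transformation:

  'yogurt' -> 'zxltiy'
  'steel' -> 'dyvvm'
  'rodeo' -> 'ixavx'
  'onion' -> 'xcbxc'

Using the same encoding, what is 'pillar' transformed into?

y(24)→z(25) and o(14)→x(23) fit y≡21x+15 (mod 26); the inverse of 21 mod 26 is 5. Treating letters as 0–25, the rule is x ↦ 21x + 15 (mod 26).
Applying it to pillar: p(15)→21·15+15≡18=s; i(8)→21·8+15≡1=b; l(11)→21·11+15≡12=m; l(11)→21·11+15≡12=m; a(0)→21·0+15≡15=p; r(17)→21·17+15≡8=i (all mod 26).

sbmmpi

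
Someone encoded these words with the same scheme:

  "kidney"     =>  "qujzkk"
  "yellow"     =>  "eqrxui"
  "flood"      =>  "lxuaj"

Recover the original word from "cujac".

It's a Vigenère-style cipher with numeric key [6,12]: position i shifts by key[i mod 2].
Undoing it on cujac: c−6=w, u−12=i, j−6=d, a−12=o, c−6=w.

widow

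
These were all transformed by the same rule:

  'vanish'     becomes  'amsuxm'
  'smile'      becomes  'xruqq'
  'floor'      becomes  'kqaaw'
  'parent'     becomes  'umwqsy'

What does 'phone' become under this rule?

umasq

The shift depends on letter class: consonant v→a is +5, but vowel a→m is +12. The rule splits by letter class: vowels +12, consonants +5.
Applying it to phone: p(cons)+5=u, h(cons)+5=m, o(vowel)+12=a, n(cons)+5=s, e(vowel)+12=q.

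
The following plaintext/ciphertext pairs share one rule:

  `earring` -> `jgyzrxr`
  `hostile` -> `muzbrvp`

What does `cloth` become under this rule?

hrvbq

In earring: e→j is +5, a→g is +6, r→y is +7, r→z is +8 — the shift increases by 1 each position. The shift increases by 1 at each position, starting from +5: 5, 6, 7, ….
For cloth: c+5=h, l+6=r, o+7=v, t+8=b, h+9=q.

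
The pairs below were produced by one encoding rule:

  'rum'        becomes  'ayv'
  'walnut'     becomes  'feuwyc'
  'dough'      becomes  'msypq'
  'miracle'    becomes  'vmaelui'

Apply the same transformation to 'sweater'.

bfiecia

The shift depends on letter class: consonant r→a is +9, but vowel u→y is +4. Two shifts are in play — +4 for a/e/i/o/u, +9 for every other letter.
On sweater: s(cons)+9=b, w(cons)+9=f, e(vowel)+4=i, a(vowel)+4=e, t(cons)+9=c, e(vowel)+4=i, r(cons)+9=a.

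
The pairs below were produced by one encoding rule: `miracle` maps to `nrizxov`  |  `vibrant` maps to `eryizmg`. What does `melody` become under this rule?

nvolwb

Letters are reflected about the middle of the alphabet (position → 25−position): Atbash.
On melody: m↔n, e↔v, l↔o, o↔l, d↔w, y↔b.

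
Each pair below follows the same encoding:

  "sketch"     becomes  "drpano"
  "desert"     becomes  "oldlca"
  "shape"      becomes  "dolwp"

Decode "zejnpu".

Shifts by position in sketch: pos 0: s→d (+11), pos 1: k→r (+7), pos 2: e→p (+11), pos 3: t→a (+7) — repeating every 2. The shifts repeat in a cycle of length 2: positions 0,1,… shift by +11, +7, then the pattern repeats.
Decoding zejnpu: z−11=o, e−7=x, j−11=y, n−7=g, p−11=e, u−7=n.

oxygen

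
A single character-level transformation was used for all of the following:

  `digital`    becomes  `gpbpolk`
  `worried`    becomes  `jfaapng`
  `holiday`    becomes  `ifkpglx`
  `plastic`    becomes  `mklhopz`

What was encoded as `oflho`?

toast

Treating letters as 0–25, the rule is x ↦ 7x + 11 (mod 26).
Reversing it on oflho: o(14)→15·(14−11)≡19=t; f(5)→15·(5−11)≡14=o; l(11)→15·(11−11)≡0=a; h(7)→15·(7−11)≡18=s; o(14)→15·(14−11)≡19=t (all mod 26).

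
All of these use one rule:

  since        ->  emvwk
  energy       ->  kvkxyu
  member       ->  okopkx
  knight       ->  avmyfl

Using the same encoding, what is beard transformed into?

s(18)→e(4) and i(8)→m(12) fit y≡7x+8 (mod 26); the inverse of 7 mod 26 is 15. Treating letters as 0–25, the rule is x ↦ 7x + 8 (mod 26).
On beard: b(1)→7·1+8≡15=p; e(4)→7·4+8≡10=k; a(0)→7·0+8≡8=i; r(17)→7·17+8≡23=x; d(3)→7·3+8≡3=d (all mod 26).

pkixd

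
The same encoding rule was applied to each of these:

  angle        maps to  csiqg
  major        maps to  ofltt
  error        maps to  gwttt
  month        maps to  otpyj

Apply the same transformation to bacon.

Shifts by position in angle: pos 0: a→c (+2), pos 1: n→s (+5), pos 2: g→i (+2), pos 3: l→q (+5) — repeating every 2. It's a Vigenère-style cipher with numeric key [2,5]: position i shifts by key[i mod 2].
Applying it to bacon: b+2=d, a+5=f, c+2=e, o+5=t, n+2=p.

dfetp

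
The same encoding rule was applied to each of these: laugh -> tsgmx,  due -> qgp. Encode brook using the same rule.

waadn

The output letters match the input read backwards, each shifted +12: laugh reversed is hgual. The word is reversed, then every letter is shifted forward by 12.
On brook: reverse → koorb; then shift: k+12=w, o+12=a, o+12=a, r+12=d, b+12=n.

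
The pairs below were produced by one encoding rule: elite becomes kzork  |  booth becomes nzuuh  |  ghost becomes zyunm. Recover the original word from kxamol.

figure

The output letters match the input read backwards, each shifted +6: elite reversed is etile. The word is reversed, then every letter is shifted forward by 6.
Reversing it on kxamol: shift back: k−6=e, x−6=r, a−6=u, m−6=g, o−6=i, l−6=f → erugif; then reverse → figure.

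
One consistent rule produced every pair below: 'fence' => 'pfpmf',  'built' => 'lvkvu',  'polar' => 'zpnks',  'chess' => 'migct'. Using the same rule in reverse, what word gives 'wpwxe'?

Shifts by position in fence: pos 0: f→p (+10), pos 1: e→f (+1), pos 2: n→p (+2), pos 3: c→m (+10), pos 4: e→f (+1) — repeating every 3. The shifts repeat in a cycle of length 3: positions 0,1,… shift by +10, +1, +2, then the pattern repeats.
Decoding wpwxe: w−10=m, p−1=o, w−2=u, x−10=n, e−1=d.

mound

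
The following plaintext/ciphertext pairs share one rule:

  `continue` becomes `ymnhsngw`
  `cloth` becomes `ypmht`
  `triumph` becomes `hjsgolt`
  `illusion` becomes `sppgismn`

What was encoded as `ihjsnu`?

Each letter's alphabet position (a=0..z=25) is mapped through 25·x+0 mod 26 — an affine cipher.
Reversing it on ihjsnu: i(8)→25·(8−0)≡18=s; h(7)→25·(7−0)≡19=t; j(9)→25·(9−0)≡17=r; s(18)→25·(18−0)≡8=i; n(13)→25·(13−0)≡13=n; u(20)→25·(20−0)≡6=g (all mod 26).

string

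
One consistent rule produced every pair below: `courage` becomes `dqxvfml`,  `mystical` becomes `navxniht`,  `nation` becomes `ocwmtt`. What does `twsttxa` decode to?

In courage: c→d is +1, o→q is +2, u→x is +3, r→v is +4 — the shift increases by 1 each position. Letter i (0-indexed) is shifted by i+1, so successive shifts are 1, 2, 3, ….
Reversing it on twsttxa: t−1=s, w−2=u, s−3=p, t−4=p, t−5=o, x−6=r, a−7=t.

support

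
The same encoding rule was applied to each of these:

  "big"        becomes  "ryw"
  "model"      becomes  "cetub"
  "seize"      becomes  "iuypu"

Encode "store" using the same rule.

Compare letters: b→r is +16, i→y is +16, g→w is +16 — a constant shift. It's a constant shift of +16 (ROT16).
For store: s+16=i, t+16=j, o+16=e, r+16=h, e+16=u.

ijehu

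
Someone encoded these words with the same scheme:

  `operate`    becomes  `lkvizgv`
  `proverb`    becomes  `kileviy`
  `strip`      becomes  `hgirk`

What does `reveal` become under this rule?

Each pair mirrors across the alphabet (o↔l, p↔k, e↔v): positions sum to 25. Letters are reflected about the middle of the alphabet (position → 25−position): Atbash.
For reveal: r↔i, e↔v, v↔e, e↔v, a↔z, l↔o.

ivevzo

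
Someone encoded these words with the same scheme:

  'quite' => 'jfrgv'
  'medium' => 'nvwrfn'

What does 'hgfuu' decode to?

Each pair mirrors across the alphabet (q↔j, u↔f, i↔r): positions sum to 25. This is the alphabet-reversal cipher (Atbash): a becomes z, b becomes y, etc.
Decoding hgfuu: h↔s, g↔t, f↔u, u↔f, u↔f.

stuff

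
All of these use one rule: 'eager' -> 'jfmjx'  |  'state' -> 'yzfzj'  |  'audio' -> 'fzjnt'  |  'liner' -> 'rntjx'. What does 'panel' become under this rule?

vftjr

The shift depends on letter class: consonant g→m is +6, but vowel e→j is +5. Two shifts are in play — +5 for a/e/i/o/u, +6 for every other letter.
Applying it to panel: p(cons)+6=v, a(vowel)+5=f, n(cons)+6=t, e(vowel)+5=j, l(cons)+6=r.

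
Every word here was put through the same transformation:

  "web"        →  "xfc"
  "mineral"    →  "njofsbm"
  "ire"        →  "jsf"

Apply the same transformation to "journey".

Every letter moves 1 place later in the alphabet, wrapping around z→a.
Applying it to journey: j+1=k, o+1=p, u+1=v, r+1=s, n+1=o, e+1=f, y+1=z.

kpvsofz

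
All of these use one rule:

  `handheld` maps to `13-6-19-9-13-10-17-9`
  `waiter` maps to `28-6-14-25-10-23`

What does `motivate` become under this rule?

18-20-25-14-27-6-25-10

h is letter #8 and maps to 13: an offset of 5. Each letter is replaced by its alphabet position (a=1..z=26) + 5.
Applying it to motivate: m=13→18, o=15→20, t=20→25, i=9→14, v=22→27, a=1→6, t=20→25, e=5→10.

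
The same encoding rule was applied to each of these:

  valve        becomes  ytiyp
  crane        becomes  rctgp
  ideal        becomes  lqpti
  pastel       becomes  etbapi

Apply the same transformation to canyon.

v(21)→y(24) and a(0)→t(19) fit y≡25x+19 (mod 26); the inverse of 25 mod 26 is 25. Treating letters as 0–25, the rule is x ↦ 25x + 19 (mod 26).
On canyon: c(2)→25·2+19≡17=r; a(0)→25·0+19≡19=t; n(13)→25·13+19≡6=g; y(24)→25·24+19≡21=v; o(14)→25·14+19≡5=f; n(13)→25·13+19≡6=g (all mod 26).

rtgvfg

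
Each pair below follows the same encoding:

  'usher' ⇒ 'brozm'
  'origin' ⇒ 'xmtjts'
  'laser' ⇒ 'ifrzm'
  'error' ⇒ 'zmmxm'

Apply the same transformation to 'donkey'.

u(20)→b(1) and s(18)→r(17) fit y≡5x+5 (mod 26); the inverse of 5 mod 26 is 21. This is an affine cipher: with a=0,…,z=25, each position x becomes (5x+5) mod 26.
On donkey: d(3)→5·3+5≡20=u; o(14)→5·14+5≡23=x; n(13)→5·13+5≡18=s; k(10)→5·10+5≡3=d; e(4)→5·4+5≡25=z; y(24)→5·24+5≡21=v (all mod 26).

uxsdzv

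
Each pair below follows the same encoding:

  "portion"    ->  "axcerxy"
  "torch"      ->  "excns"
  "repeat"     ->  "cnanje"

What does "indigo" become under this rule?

ryorrx

The shift depends on letter class: consonant p→a is +11, but vowel o→x is +9. Two shifts are in play — +9 for a/e/i/o/u, +11 for every other letter.
On indigo: i(vowel)+9=r, n(cons)+11=y, d(cons)+11=o, i(vowel)+9=r, g(cons)+11=r, o(vowel)+9=x.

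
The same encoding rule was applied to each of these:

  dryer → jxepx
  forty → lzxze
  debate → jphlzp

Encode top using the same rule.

The shift depends on letter class: consonant d→j is +6, but vowel e→p is +11. The rule splits by letter class: vowels +11, consonants +6.
For top: t(cons)+6=z, o(vowel)+11=z, p(cons)+6=v.

zzv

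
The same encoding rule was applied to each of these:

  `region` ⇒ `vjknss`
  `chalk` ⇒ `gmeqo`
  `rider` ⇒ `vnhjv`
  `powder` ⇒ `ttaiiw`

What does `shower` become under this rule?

wmsbiw

Shifts by position in region: pos 0: r→v (+4), pos 1: e→j (+5), pos 2: g→k (+4), pos 3: i→n (+5) — repeating every 2. A repeating key of period 2 is used — shifts +4, +5 over and over.
For shower: s+4=w, h+5=m, o+4=s, w+5=b, e+4=i, r+5=w.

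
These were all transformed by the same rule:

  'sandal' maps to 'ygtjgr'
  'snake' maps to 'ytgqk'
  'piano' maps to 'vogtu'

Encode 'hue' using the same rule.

nak

Compare letters: s→y is +6, a→g is +6, n→t is +6 — a constant shift. Each letter is shifted forward by 6 in the alphabet (a Caesar shift of +6).
For hue: h+6=n, u+6=a, e+6=k.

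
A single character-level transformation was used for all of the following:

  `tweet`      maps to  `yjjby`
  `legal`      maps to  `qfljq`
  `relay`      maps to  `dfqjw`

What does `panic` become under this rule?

hnsfu

The word is reversed, then every letter is shifted forward by 5.
On panic: reverse → cinap; then shift: c+5=h, i+5=n, n+5=s, a+5=f, p+5=u.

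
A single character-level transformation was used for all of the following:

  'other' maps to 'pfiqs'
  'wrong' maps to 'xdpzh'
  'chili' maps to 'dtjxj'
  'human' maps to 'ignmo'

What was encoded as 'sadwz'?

rocky

The shifts repeat in a cycle of length 2: positions 0,1,… shift by +1, +12, then the pattern repeats.
Reversing it on sadwz: s−1=r, a−12=o, d−1=c, w−12=k, z−1=y.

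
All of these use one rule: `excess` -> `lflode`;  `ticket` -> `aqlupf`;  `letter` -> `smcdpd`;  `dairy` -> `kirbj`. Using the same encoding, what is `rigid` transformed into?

Letter i (0-indexed) is shifted by i+7, so successive shifts are 7, 8, 9, ….
On rigid: r+7=y, i+8=q, g+9=p, i+10=s, d+11=o.

yqpso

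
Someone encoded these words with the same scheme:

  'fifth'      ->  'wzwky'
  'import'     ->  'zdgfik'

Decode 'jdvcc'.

smell

Each letter is shifted forward by 17 in the alphabet (a Caesar shift of +17).
Reversing it on jdvcc: j−17=s, d−17=m, v−17=e, c−17=l, c−17=l.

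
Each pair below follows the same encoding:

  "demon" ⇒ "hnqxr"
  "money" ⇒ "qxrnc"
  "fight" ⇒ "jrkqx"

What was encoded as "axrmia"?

Shifts by position in demon: pos 0: d→h (+4), pos 1: e→n (+9), pos 2: m→q (+4), pos 3: o→x (+9) — repeating every 2. The shifts repeat in a cycle of length 2: positions 0,1,… shift by +4, +9, then the pattern repeats.
Undoing it on axrmia: a−4=w, x−9=o, r−4=n, m−9=d, i−4=e, a−9=r.

wonder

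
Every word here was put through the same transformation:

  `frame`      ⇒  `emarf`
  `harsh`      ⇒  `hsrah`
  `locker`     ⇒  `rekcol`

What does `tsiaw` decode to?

The output letters match the input read backwards: frame reversed is emarf. It's just the letters in reverse order.
Decoding tsiaw: then reverse → waist.

waist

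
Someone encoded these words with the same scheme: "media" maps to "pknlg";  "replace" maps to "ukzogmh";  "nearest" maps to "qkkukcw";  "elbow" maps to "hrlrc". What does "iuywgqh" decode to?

footage

Shifts by position in media: pos 0: m→p (+3), pos 1: e→k (+6), pos 2: d→n (+10), pos 3: i→l (+3), pos 4: a→g (+6) — repeating every 3. The shifts repeat in a cycle of length 3: positions 0,1,… shift by +3, +6, +10, then the pattern repeats.
Reversing it on iuywgqh: i−3=f, u−6=o, y−10=o, w−3=t, g−6=a, q−10=g, h−3=e.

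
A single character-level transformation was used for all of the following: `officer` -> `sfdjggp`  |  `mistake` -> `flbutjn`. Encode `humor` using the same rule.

The output letters match the input read backwards, each shifted +1: officer reversed is reciffo. The word is reversed, then every letter is shifted forward by 1.
On humor: reverse → romuh; then shift: r+1=s, o+1=p, m+1=n, u+1=v, h+1=i.

spnvi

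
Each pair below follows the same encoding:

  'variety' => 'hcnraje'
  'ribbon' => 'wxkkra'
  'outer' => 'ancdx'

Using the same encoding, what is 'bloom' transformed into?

The output letters match the input read backwards, each shifted +9: variety reversed is yteirav. Two steps: reverse the string, then apply a Caesar shift of +9.
On bloom: reverse → moolb; then shift: m+9=v, o+9=x, o+9=x, l+9=u, b+9=k.

vxxuk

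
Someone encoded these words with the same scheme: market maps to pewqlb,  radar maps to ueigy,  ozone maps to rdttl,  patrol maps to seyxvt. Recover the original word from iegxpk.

In market: m→p is +3, a→e is +4, r→w is +5, k→q is +6 — the shift increases by 1 each position. Each letter shifts forward by (position + 3), i.e. 3, 4, 5, … — the shift grows by one for each successive letter.
Decoding iegxpk: i−3=f, e−4=a, g−5=b, x−6=r, p−7=i, k−8=c.

fabric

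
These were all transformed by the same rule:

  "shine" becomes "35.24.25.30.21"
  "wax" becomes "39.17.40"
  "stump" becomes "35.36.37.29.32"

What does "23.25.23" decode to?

gig

Each letter is replaced by its alphabet position (a=1..z=26) + 16.
Decoding 23.25.23: 23→(23−16)÷1=7=g, 25→(25−16)÷1=9=i, 23→(23−16)÷1=7=g.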